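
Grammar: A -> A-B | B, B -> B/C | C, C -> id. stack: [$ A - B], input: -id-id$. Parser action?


handle 'A-B' on top; lookahead ∈ FOLLOW(A) = {-, $}
Action: reduce (A -> A-B)


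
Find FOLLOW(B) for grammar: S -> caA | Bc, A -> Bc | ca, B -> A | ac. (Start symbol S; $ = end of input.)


$ ∈ FOLLOW(S). For each A -> αBβ: add FIRST(β)\{ε} to FOLLOW(B); if β nullable, add FOLLOW(A).
FOLLOW(B) = {c}


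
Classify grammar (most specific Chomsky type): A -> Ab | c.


Left-linear: every RHS is a terminal or one nonterminal followed by a terminal
Classification: Type 3 (Regular)


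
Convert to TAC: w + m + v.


Break into single-operator statements:
t1 = w + m
t2 = t1 + v


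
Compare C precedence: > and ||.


'>' is relational (level 7); '||' is logical OR (level 1)
Higher level binds tighter
'>' has higher precedence than '||'


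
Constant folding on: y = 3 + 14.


3 + 14 = 17 at compile time
Optimized: y = 17


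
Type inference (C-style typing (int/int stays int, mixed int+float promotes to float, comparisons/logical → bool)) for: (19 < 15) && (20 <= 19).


Operand types: bool && bool
Rule: logical operators take bool operands and yield bool
Result type: bool


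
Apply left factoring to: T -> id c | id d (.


Common prefix: 'id'
Factored: T -> id T', T' -> c | d (


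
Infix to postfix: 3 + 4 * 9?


* has higher precedence, evaluate 4*9 first
Postfix: 3 4 9 * +


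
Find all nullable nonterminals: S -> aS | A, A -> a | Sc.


A nonterminal is nullable iff some alternative derives ε (directly, or every symbol in it is nullable)
Nullable: {}


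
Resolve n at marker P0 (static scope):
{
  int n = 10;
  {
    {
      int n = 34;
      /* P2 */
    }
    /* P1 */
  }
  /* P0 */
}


n declared in the same block as P0
n = 10


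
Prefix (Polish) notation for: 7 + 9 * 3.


'*' binds tighter: tree is (+ 7 (* 9 3))
Prefix: + 7 * 9 3


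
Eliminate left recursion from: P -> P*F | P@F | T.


Left-recursive alternatives: P*F, P@F; non-recursive: T
Introduce P': P -> TP', P' -> *FP' | @FP' | ε


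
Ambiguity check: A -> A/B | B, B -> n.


precedence layered via separate nonterminal B: deterministic
Unambiguous


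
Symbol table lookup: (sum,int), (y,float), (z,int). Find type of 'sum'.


Lookup 'sum' → type int


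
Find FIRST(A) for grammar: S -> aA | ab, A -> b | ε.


Per alternative of A: FIRST(b) = {b}; FIRST(ε) = {ε}
FIRST(A) = {b, ε}


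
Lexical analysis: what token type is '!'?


Pattern: operator symbol
Type: OPERATOR


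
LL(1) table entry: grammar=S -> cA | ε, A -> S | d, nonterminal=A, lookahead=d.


For [A, d]: 'd' ∈ FIRST(d)
Entry: A -> d


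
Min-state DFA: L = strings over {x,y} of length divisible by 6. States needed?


Track length mod 6: states 0..5, accept at 0
Minimal DFA: 6 states


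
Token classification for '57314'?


Pattern: digits only
Type: INTEGER_LITERAL


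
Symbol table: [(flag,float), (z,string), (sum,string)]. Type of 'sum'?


Lookup 'sum' → type string


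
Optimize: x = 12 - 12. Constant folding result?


12 - 12 = 0 at compile time
Optimized: x = 0


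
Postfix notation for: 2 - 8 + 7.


Left to right (same or higher precedence on left)
Postfix: 2 8 - 7 +


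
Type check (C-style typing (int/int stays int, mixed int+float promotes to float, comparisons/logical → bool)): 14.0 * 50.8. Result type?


Operand types: float * float
Rule: mixed int/float promotes to float; int/int stays int
Result type: float


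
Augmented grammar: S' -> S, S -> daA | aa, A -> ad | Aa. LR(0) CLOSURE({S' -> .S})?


Start: S' -> .S
For each item with dot before a nonterminal B, add B -> .γ for every B-production
Closure: [S' -> .S, S -> .daA, S -> .aa]


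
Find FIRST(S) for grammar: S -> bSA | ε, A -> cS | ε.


Per alternative of S: FIRST(bSA) = {b}; FIRST(ε) = {ε}
FIRST(S) = {b, ε}


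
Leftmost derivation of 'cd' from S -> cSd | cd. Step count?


Derivation: S => cd
Steps: 1


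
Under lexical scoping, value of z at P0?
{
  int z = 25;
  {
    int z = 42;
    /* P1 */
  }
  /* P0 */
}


z declared in the same block as P0
z = 25


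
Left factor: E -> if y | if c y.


Common prefix: 'if'
Factored: E -> if E', E' -> y | c y


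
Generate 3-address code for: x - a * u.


Break into single-operator statements:
t1 = a * u
t2 = x - t1


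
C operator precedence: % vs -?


'%' is multiplicative (level 10); '-' is additive (level 9)
Higher level binds tighter
'%' has higher precedence than '-'


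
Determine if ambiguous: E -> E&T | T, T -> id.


precedence layered via separate nonterminal T: deterministic
Unambiguous


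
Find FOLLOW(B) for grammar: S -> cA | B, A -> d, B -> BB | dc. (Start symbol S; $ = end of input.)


$ ∈ FOLLOW(S). For each A -> αBβ: add FIRST(β)\{ε} to FOLLOW(B); if β nullable, add FOLLOW(A).
FOLLOW(B) = {$, d}


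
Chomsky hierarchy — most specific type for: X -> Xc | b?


Left-linear: every RHS is a terminal or one nonterminal followed by a terminal
Classification: Type 3 (Regular)


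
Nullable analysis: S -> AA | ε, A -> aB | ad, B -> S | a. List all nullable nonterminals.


A nonterminal is nullable iff some alternative derives ε (directly, or every symbol in it is nullable)
Nullable: {B, S}


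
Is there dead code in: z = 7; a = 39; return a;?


z is assigned but never read
Dead: 'z = 7'


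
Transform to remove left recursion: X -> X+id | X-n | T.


Left-recursive alternatives: X+id, X-n; non-recursive: T
Introduce X': X -> TX', X' -> +idX' | -nX' | ε


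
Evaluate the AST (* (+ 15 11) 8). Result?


Evaluate inner: (+ 15 11) = 26
Evaluate root: (* 26 8) = 208
Result: 208


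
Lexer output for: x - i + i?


Scan left to right, longest-match per lexeme
Tokens: ID(x), OP(-), ID(i), OP(+), ID(i)


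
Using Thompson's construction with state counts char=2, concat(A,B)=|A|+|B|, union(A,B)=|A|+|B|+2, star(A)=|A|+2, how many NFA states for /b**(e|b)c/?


Syntax tree has 4 char leaf(s), 1 union(s), 2 star(s)
chars contribute 4×2 = 8; each union adds +2; each star adds +2
Total: 8 + 2 + 4 = 14 states


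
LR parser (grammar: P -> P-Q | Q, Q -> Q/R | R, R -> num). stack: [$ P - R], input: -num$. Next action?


'R' (not preceded by Q/) is the handle for Q -> R
Action: reduce (Q -> R)


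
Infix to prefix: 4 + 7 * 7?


'*' binds tighter: tree is (+ 4 (* 7 7))
Prefix: + 4 * 7 7


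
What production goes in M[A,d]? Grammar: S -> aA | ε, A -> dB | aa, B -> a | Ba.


For [A, d]: 'd' ∈ FIRST(dB)
Entry: A -> dB


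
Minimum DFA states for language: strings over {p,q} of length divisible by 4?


Track length mod 4: states 0..3, accept at 0
Minimal DFA: 4 states


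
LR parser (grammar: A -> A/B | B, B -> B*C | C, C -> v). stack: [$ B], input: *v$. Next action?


shift '*' to continue B -> B*C
Action: shift


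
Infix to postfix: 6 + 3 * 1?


* has higher precedence, evaluate 3*1 first
Postfix: 6 3 1 * +


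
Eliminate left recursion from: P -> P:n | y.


Left-recursive alternatives: P:n; non-recursive: y
Introduce P': P -> yP', P' -> :nP' | ε


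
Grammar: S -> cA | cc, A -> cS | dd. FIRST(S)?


Per alternative of S: FIRST(cA) = {c}; FIRST(cc) = {c}
FIRST(S) = {c}


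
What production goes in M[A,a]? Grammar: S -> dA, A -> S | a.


For [A, a]: 'a' ∈ FIRST(a)
Entry: A -> a


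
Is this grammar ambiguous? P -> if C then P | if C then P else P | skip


dangling else: 'if C then if C then skip else skip' parses two ways
Ambiguous


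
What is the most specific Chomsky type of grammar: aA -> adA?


LHS has context (more than one symbol) and |LHS| ≤ |RHS|
Classification: Type 1 (Context-Sensitive)


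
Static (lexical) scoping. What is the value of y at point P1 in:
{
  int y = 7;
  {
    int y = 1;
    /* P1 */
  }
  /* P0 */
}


y declared in the same block as P1
y = 1


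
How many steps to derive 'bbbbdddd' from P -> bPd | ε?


Derivation: P => bPd => bbPdd => bbbPddd => bbbbPdddd => bbbbdddd
Steps: 5


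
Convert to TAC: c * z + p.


Break into single-operator statements:
t1 = c * z
t2 = t1 + p


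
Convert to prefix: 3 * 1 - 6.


left-to-right (same/higher precedence on left): tree is (- (* 3 1) 6)
Prefix: - * 3 1 6


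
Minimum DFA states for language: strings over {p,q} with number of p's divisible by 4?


Track (count of p) mod 4: states 0..3, accept at 0
Minimal DFA: 4 states


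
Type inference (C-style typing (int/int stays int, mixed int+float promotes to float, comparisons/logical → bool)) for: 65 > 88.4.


Operand types: int > float
Rule: comparison yields bool
Result type: bool


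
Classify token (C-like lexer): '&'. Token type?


Pattern: operator symbol
Type: OPERATOR


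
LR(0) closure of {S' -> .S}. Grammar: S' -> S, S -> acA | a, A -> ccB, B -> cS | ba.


Start: S' -> .S
For each item with dot before a nonterminal B, add B -> .γ for every B-production
Closure: [S' -> .S, S -> .acA, S -> .a]


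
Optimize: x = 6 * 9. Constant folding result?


6 * 9 = 54 at compile time
Optimized: x = 54


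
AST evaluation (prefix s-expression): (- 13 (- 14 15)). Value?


Evaluate inner: (- 14 15) = -1
Evaluate root: (- 13 -1) = 14
Result: 14


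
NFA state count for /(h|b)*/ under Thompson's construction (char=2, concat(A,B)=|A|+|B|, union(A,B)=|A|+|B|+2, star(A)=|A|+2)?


Syntax tree has 2 char leaf(s), 1 union(s), 1 star(s)
chars contribute 2×2 = 4; each union adds +2; each star adds +2
Total: 4 + 2 + 2 = 8 states


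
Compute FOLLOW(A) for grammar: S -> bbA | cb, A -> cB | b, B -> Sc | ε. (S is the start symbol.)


$ ∈ FOLLOW(S). For each A -> αBβ: add FIRST(β)\{ε} to FOLLOW(B); if β nullable, add FOLLOW(A).
FOLLOW(A) = {$, c}


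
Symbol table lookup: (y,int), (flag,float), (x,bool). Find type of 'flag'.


Lookup 'flag' → type float


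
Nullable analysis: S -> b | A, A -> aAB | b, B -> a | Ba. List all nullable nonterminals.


A nonterminal is nullable iff some alternative derives ε (directly, or every symbol in it is nullable)
Nullable: {}


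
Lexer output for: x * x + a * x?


Scan left to right, longest-match per lexeme
Tokens: ID(x), OP(*), ID(x), OP(+), ID(a), OP(*), ID(x)


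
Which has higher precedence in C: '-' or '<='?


'-' is additive (level 9); '<=' is relational (level 7)
Higher level binds tighter
'-' has higher precedence than '<='


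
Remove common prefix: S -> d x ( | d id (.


Common prefix: 'd'
Factored: S -> d S', S' -> x ( | id (


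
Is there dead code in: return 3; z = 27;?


statement follows a return and is unreachable
Dead: 'z = 27'


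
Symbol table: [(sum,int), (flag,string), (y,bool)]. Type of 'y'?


Lookup 'y' → type bool


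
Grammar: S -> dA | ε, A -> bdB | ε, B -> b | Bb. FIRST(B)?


Per alternative of B: FIRST(b) = {b}; FIRST(Bb) = {b}
FIRST(B) = {b}


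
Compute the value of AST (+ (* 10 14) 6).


Evaluate inner: (* 10 14) = 140
Evaluate root: (+ 140 6) = 146
Result: 146


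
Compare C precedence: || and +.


'+' is additive (level 9); '||' is logical OR (level 1)
Higher level binds tighter
'+' has higher precedence than '||'


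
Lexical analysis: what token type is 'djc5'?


Pattern: letter/underscore followed by alphanumerics, not a keyword
Type: IDENTIFIER


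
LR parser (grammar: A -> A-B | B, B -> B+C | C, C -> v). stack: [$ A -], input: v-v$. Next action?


no handle ('A-' is not any RHS); shift 'v'
Action: shift


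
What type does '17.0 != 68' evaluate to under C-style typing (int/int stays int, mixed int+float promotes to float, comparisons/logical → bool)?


Operand types: float != int
Rule: comparison yields bool
Result type: bool


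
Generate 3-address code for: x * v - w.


Break into single-operator statements:
t1 = x * v
t2 = t1 - w


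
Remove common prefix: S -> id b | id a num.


Common prefix: 'id'
Factored: S -> id S', S' -> b | a num


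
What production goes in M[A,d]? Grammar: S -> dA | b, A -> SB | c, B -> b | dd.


For [A, d]: 'd' ∈ FIRST(SB)
Entry: A -> SB


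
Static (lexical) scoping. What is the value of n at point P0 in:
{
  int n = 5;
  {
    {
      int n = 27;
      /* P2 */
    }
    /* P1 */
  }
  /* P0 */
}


n declared in the same block as P0
n = 5


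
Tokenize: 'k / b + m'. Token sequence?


Scan left to right, longest-match per lexeme
Tokens: ID(k), OP(/), ID(b), OP(+), ID(m)


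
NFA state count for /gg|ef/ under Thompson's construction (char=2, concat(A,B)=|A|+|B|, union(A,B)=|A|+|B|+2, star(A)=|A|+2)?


Syntax tree has 4 char leaf(s), 1 union(s), 0 star(s)
chars contribute 4×2 = 8; each union adds +2; each star adds +2
Total: 8 + 2 + 0 = 10 states


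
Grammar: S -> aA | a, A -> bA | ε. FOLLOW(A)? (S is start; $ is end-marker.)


$ ∈ FOLLOW(S). For each A -> αBβ: add FIRST(β)\{ε} to FOLLOW(B); if β nullable, add FOLLOW(A).
FOLLOW(A) = {$}


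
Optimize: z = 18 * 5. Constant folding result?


18 * 5 = 90 at compile time
Optimized: z = 90


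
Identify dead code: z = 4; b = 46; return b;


z is assigned but never read
Dead: 'z = 4'


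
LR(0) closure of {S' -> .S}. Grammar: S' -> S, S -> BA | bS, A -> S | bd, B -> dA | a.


Start: S' -> .S
For each item with dot before a nonterminal B, add B -> .γ for every B-production
Closure: [S' -> .S, S -> .BA, S -> .bS, B -> .dA, B -> .a]


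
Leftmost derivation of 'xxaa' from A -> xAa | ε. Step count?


Derivation: A => xAa => xxAaa => xxaa
Steps: 3


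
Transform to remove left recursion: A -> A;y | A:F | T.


Left-recursive alternatives: A;y, A:F; non-recursive: T
Introduce A': A -> TA', A' -> ;yA' | :FA' | ε


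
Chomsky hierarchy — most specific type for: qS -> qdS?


LHS has context (more than one symbol) and |LHS| ≤ |RHS|
Classification: Type 1 (Context-Sensitive)


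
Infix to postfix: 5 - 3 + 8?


Left to right (same or higher precedence on left)
Postfix: 5 3 - 8 +


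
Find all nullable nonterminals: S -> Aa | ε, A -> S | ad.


A nonterminal is nullable iff some alternative derives ε (directly, or every symbol in it is nullable)
Nullable: {A, S}


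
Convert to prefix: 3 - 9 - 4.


left-to-right (same/higher precedence on left): tree is (- (- 3 9) 4)
Prefix: - - 3 9 4


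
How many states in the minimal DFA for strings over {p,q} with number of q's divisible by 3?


Track (count of q) mod 3: states 0..2, accept at 0
Minimal DFA: 3 states


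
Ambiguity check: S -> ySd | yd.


balanced y^n…d^n: each string has a unique parse
Unambiguous


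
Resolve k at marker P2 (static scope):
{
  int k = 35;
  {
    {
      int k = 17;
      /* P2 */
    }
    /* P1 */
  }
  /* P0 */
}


k declared in the same block as P2
k = 17


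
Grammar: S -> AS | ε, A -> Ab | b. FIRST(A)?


Per alternative of A: FIRST(Ab) = {b}; FIRST(b) = {b}
FIRST(A) = {b}


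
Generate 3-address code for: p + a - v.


Break into single-operator statements:
t1 = p + a
t2 = t1 - v


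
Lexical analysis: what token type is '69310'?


Pattern: digits only
Type: INTEGER_LITERAL


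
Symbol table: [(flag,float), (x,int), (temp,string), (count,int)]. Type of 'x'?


Lookup 'x' → type int


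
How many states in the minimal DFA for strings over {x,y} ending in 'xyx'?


Track the longest suffix of input matching a prefix of 'xyx': 4 classes (prefixes of length 0..3)
Minimal DFA: 4 states


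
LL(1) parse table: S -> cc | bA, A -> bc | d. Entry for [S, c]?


For [S, c]: 'c' ∈ FIRST(cc)
Entry: S -> cc


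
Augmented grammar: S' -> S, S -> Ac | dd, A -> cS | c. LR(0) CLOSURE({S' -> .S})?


Start: S' -> .S
For each item with dot before a nonterminal B, add B -> .γ for every B-production
Closure: [S' -> .S, S -> .Ac, S -> .dd, A -> .cS, A -> .c]


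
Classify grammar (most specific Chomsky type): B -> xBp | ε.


Single nonterminal LHS, but x^n p^n is not regular
Classification: Type 2 (Context-Free)


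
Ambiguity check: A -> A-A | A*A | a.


'a-a*a' has two parse trees (no precedence encoded between - and *)
Ambiguous


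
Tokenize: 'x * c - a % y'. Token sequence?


Scan left to right, longest-match per lexeme
Tokens: ID(x), OP(*), ID(c), OP(-), ID(a), OP(%), ID(y)


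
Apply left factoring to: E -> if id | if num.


Common prefix: 'if'
Factored: E -> if E', E' -> id | num


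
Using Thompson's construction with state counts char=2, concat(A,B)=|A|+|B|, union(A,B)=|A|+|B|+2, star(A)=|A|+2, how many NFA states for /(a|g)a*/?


Syntax tree has 3 char leaf(s), 1 union(s), 1 star(s)
chars contribute 3×2 = 6; each union adds +2; each star adds +2
Total: 6 + 2 + 2 = 10 states


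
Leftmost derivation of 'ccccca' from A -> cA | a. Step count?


Derivation: A => cA => ccA => cccA => ccccA => cccccA => ccccca
Steps: 6


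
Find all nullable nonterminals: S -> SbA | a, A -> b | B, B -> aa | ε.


A nonterminal is nullable iff some alternative derives ε (directly, or every symbol in it is nullable)
Nullable: {A, B}


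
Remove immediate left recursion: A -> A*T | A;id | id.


Left-recursive alternatives: A*T, A;id; non-recursive: id
Introduce A': A -> idA', A' -> *TA' | ;idA' | ε


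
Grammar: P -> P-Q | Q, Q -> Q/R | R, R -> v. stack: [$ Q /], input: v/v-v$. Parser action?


no handle; shift 'v'
Action: shift


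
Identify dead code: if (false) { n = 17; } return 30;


condition is constant false, so the whole block is unreachable
Dead: 'if (false) { n = 17; }'


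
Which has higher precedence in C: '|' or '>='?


'>=' is relational (level 7); '|' is bitwise OR (level 3)
Higher level binds tighter
'>=' has higher precedence than '|'


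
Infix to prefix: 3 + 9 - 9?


left-to-right (same/higher precedence on left): tree is (- (+ 3 9) 9)
Prefix: - + 3 9 9


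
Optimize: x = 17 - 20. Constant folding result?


17 - 20 = -3 at compile time
Optimized: x = -3


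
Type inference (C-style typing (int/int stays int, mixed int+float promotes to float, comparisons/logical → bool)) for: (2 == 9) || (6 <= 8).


Operand types: bool || bool
Rule: logical operators take bool operands and yield bool
Result type: bool


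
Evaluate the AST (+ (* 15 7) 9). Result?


Evaluate inner: (* 15 7) = 105
Evaluate root: (+ 105 9) = 114
Result: 114


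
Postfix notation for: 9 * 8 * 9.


Left to right (same or higher precedence on left)
Postfix: 9 8 * 9 *


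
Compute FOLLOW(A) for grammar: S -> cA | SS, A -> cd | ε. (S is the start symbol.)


$ ∈ FOLLOW(S). For each A -> αBβ: add FIRST(β)\{ε} to FOLLOW(B); if β nullable, add FOLLOW(A).
FOLLOW(A) = {$, c}


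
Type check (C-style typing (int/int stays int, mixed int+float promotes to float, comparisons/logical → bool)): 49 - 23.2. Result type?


Operand types: int - float
Rule: mixed int/float promotes to float; int/int stays int
Result type: float


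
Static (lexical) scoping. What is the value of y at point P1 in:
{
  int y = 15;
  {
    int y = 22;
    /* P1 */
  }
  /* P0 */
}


y declared in the same block as P1
y = 22


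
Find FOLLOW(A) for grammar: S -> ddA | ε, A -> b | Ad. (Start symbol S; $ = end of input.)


$ ∈ FOLLOW(S). For each A -> αBβ: add FIRST(β)\{ε} to FOLLOW(B); if β nullable, add FOLLOW(A).
FOLLOW(A) = {$, d}


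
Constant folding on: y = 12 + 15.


12 + 15 = 27 at compile time
Optimized: y = 27


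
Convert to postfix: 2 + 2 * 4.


* has higher precedence, evaluate 2*4 first
Postfix: 2 2 4 * +


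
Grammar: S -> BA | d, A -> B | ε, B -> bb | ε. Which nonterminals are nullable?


A nonterminal is nullable iff some alternative derives ε (directly, or every symbol in it is nullable)
Nullable: {A, B, S}


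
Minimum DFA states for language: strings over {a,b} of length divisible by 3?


Track length mod 3: states 0..2, accept at 0
Minimal DFA: 3 states


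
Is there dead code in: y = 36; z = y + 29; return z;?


y is read by z's definition; z is returned
No dead code


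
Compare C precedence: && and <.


'<' is relational (level 7); '&&' is logical AND (level 2)
Higher level binds tighter
'<' has higher precedence than '&&'


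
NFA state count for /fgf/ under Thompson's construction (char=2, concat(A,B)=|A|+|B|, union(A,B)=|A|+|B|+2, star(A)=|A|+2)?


Syntax tree has 3 char leaf(s), 0 union(s), 0 star(s)
chars contribute 3×2 = 6; each union adds +2; each star adds +2
Total: 6 + 0 + 0 = 6 states


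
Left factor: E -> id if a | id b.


Common prefix: 'id'
Factored: E -> id E', E' -> if a | b


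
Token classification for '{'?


Pattern: delimiter/punctuation
Type: PUNCTUATION


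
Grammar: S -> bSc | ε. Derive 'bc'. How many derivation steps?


Derivation: S => bSc => bc
Steps: 2


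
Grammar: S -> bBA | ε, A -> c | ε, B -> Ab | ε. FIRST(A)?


Per alternative of A: FIRST(c) = {c}; FIRST(ε) = {ε}
FIRST(A) = {c, ε}


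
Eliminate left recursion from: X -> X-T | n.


Left-recursive alternatives: X-T; non-recursive: n
Introduce X': X -> nX', X' -> -TX' | ε


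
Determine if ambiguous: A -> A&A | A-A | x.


'x&x-x' has two parse trees (no precedence encoded between & and -)
Ambiguous


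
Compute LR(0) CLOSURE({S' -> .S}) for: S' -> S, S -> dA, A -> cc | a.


Start: S' -> .S
For each item with dot before a nonterminal B, add B -> .γ for every B-production
Closure: [S' -> .S, S -> .dA]


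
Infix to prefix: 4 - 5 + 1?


left-to-right (same/higher precedence on left): tree is (+ (- 4 5) 1)
Prefix: + - 4 5 1


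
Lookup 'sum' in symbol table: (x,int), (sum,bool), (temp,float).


Lookup 'sum' → type bool


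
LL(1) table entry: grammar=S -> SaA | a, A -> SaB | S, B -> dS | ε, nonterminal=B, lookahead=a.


For [B, a]: ε is nullable and 'a' ∈ FOLLOW(B)
Entry: B -> ε


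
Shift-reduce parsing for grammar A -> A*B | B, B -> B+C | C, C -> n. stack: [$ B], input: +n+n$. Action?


shift '+' to continue B -> B+C
Action: shift


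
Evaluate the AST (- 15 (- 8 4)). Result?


Evaluate inner: (- 8 4) = 4
Evaluate root: (- 15 4) = 11
Result: 11


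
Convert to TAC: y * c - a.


Break into single-operator statements:
t1 = y * c
t2 = t1 - a


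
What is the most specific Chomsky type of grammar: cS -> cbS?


LHS has context (more than one symbol) and |LHS| ≤ |RHS|
Classification: Type 1 (Context-Sensitive)


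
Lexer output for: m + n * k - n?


Scan left to right, longest-match per lexeme
Tokens: ID(m), OP(+), ID(n), OP(*), ID(k), OP(-), ID(n)


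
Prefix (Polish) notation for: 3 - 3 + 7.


left-to-right (same/higher precedence on left): tree is (+ (- 3 3) 7)
Prefix: + - 3 3 7


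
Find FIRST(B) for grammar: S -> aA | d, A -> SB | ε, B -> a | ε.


Per alternative of B: FIRST(a) = {a}; FIRST(ε) = {ε}
FIRST(B) = {a, ε}


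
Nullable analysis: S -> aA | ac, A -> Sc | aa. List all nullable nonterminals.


A nonterminal is nullable iff some alternative derives ε (directly, or every symbol in it is nullable)
Nullable: {}


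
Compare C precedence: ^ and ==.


'==' is equality (level 6); '^' is bitwise XOR (level 4)
Higher level binds tighter
'==' has higher precedence than '^'


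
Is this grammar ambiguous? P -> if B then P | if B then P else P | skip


dangling else: 'if B then if B then skip else skip' parses two ways
Ambiguous


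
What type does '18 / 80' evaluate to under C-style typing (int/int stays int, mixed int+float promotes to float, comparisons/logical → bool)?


Operand types: int / int
Rule: mixed int/float promotes to float; int/int stays int
Result type: int


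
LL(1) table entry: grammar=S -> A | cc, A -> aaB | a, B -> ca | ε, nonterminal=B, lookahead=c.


For [B, c]: 'c' ∈ FIRST(ca)
Entry: B -> ca


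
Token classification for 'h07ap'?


Pattern: letter/underscore followed by alphanumerics, not a keyword
Type: IDENTIFIER


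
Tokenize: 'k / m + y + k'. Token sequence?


Scan left to right, longest-match per lexeme
Tokens: ID(k), OP(/), ID(m), OP(+), ID(y), OP(+), ID(k)


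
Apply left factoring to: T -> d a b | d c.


Common prefix: 'd'
Factored: T -> d T', T' -> a b | c


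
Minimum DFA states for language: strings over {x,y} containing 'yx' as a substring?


KMP-style automaton: 2 progress states + 1 absorbing accept = 3
Minimal DFA: 3 states


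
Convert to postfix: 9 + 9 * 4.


* has higher precedence, evaluate 9*4 first
Postfix: 9 9 4 * +


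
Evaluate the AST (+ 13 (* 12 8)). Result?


Evaluate inner: (* 12 8) = 96
Evaluate root: (+ 13 96) = 109
Result: 109


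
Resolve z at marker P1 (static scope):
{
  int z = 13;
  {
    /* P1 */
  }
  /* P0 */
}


P1's block does not declare z; resolves to the enclosing declaration at depth 0
z = 13


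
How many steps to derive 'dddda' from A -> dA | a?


Derivation: A => dA => ddA => dddA => ddddA => dddda
Steps: 5


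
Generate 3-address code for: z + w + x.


Break into single-operator statements:
t1 = z + w
t2 = t1 + x


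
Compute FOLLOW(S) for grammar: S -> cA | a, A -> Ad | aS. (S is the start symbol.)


$ ∈ FOLLOW(S). For each A -> αBβ: add FIRST(β)\{ε} to FOLLOW(B); if β nullable, add FOLLOW(A).
FOLLOW(S) = {$, d}


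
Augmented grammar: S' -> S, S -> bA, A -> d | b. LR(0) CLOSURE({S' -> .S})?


Start: S' -> .S
For each item with dot before a nonterminal B, add B -> .γ for every B-production
Closure: [S' -> .S, S -> .bA]


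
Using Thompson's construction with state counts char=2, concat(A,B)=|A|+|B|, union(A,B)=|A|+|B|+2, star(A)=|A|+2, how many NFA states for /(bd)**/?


Syntax tree has 2 char leaf(s), 0 union(s), 2 star(s)
chars contribute 2×2 = 4; each union adds +2; each star adds +2
Total: 4 + 0 + 4 = 8 states


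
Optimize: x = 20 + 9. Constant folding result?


20 + 9 = 29 at compile time
Optimized: x = 29


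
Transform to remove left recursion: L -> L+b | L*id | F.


Left-recursive alternatives: L+b, L*id; non-recursive: F
Introduce L': L -> FL', L' -> +bL' | *idL' | ε


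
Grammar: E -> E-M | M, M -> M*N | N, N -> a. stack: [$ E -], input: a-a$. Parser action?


no handle ('E-' is not any RHS); shift 'a'
Action: shift


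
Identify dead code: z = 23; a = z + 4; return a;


z is read by a's definition; a is returned
No dead code


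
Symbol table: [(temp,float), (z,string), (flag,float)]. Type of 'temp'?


Lookup 'temp' → type float


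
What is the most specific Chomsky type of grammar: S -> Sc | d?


Left-linear: every RHS is a terminal or one nonterminal followed by a terminal
Classification: Type 3 (Regular)


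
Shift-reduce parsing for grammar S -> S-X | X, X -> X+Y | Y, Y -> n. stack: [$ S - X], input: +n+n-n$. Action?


'+' can extend X; shift to build X -> X+Y
Action: shift


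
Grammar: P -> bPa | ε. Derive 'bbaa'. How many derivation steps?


Derivation: P => bPa => bbPaa => bbaa
Steps: 3


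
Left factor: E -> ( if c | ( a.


Common prefix: '('
Factored: E -> ( E', E' -> if c | a


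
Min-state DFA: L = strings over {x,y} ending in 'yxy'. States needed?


Track the longest suffix of input matching a prefix of 'yxy': 4 classes (prefixes of length 0..3)
Minimal DFA: 4 states


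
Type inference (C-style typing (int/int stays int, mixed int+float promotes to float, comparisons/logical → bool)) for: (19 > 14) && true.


Operand types: bool && bool
Rule: logical operators take bool operands and yield bool
Result type: bool


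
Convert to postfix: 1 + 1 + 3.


Left to right (same or higher precedence on left)
Postfix: 1 1 + 3 +


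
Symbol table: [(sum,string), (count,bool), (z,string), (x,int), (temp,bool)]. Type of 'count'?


Lookup 'count' → type bool


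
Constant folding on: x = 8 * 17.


8 * 17 = 136 at compile time
Optimized: x = 136


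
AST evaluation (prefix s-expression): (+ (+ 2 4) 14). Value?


Evaluate inner: (+ 2 4) = 6
Evaluate root: (+ 6 14) = 20
Result: 20


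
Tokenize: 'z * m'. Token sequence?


Scan left to right, longest-match per lexeme
Tokens: ID(z), OP(*), ID(m)


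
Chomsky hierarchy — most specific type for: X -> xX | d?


Right-linear: every RHS is a terminal or a terminal followed by one nonterminal
Classification: Type 3 (Regular)


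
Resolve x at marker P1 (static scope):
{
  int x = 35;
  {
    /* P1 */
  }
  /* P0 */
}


P1's block does not declare x; resolves to the enclosing declaration at depth 0
x = 35


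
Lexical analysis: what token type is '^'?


Pattern: operator symbol
Type: OPERATOR


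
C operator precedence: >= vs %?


'%' is multiplicative (level 10); '>=' is relational (level 7)
Higher level binds tighter
'%' has higher precedence than '>='


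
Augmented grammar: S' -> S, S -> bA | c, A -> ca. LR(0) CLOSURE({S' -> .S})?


Start: S' -> .S
For each item with dot before a nonterminal B, add B -> .γ for every B-production
Closure: [S' -> .S, S -> .bA, S -> .c]


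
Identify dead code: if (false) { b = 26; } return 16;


condition is constant false, so the whole block is unreachable
Dead: 'if (false) { b = 26; }'


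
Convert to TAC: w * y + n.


Break into single-operator statements:
t1 = w * y
t2 = t1 + n


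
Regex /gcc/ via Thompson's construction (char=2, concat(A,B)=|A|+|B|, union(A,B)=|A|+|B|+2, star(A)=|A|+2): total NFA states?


Syntax tree has 3 char leaf(s), 0 union(s), 0 star(s)
chars contribute 3×2 = 6; each union adds +2; each star adds +2
Total: 6 + 0 + 0 = 6 states


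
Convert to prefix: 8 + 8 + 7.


left-to-right (same/higher precedence on left): tree is (+ (+ 8 8) 7)
Prefix: + + 8 8 7


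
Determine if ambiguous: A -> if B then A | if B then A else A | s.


dangling else: 'if B then if B then s else s' parses two ways
Ambiguous


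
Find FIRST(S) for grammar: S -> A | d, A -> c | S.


Per alternative of S: FIRST(A) = {c, d}; FIRST(d) = {d}
FIRST(S) = {c, d}


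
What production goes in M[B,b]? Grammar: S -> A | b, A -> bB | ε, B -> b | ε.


For [B, b]: 'b' ∈ FIRST(b)
Entry: B -> b


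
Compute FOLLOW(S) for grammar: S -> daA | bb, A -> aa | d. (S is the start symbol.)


$ ∈ FOLLOW(S). For each A -> αBβ: add FIRST(β)\{ε} to FOLLOW(B); if β nullable, add FOLLOW(A).
FOLLOW(S) = {$}


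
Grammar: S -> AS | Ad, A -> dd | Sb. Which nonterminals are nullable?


A nonterminal is nullable iff some alternative derives ε (directly, or every symbol in it is nullable)
Nullable: {}


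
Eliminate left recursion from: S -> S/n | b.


Left-recursive alternatives: S/n; non-recursive: b
Introduce S': S -> bS', S' -> /nS' | ε


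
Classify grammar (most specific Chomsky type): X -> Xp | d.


Left-linear: every RHS is a terminal or one nonterminal followed by a terminal
Classification: Type 3 (Regular)


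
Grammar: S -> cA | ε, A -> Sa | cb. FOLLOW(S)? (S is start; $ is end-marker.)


$ ∈ FOLLOW(S). For each A -> αBβ: add FIRST(β)\{ε} to FOLLOW(B); if β nullable, add FOLLOW(A).
FOLLOW(S) = {$, a}


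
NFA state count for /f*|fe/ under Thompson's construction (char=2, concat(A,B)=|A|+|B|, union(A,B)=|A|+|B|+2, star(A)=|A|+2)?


Syntax tree has 3 char leaf(s), 1 union(s), 1 star(s)
chars contribute 3×2 = 6; each union adds +2; each star adds +2
Total: 6 + 2 + 2 = 10 states


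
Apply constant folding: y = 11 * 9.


11 * 9 = 99 at compile time
Optimized: y = 99


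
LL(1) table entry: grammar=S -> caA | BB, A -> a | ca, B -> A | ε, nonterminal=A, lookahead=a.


For [A, a]: 'a' ∈ FIRST(a)
Entry: A -> a


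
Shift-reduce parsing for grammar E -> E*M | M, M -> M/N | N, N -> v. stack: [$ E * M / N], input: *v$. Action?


handle 'M/N' on top
Action: reduce (M -> M/N)


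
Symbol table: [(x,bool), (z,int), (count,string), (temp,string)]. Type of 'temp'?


Lookup 'temp' → type string


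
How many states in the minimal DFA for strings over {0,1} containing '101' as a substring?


KMP-style automaton: 3 progress states + 1 absorbing accept = 4
Minimal DFA: 4 states


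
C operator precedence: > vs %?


'%' is multiplicative (level 10); '>' is relational (level 7)
Higher level binds tighter
'%' has higher precedence than '>'


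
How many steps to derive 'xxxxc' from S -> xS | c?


Derivation: S => xS => xxS => xxxS => xxxxS => xxxxc
Steps: 5


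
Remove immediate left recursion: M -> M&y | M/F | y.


Left-recursive alternatives: M&y, M/F; non-recursive: y
Introduce M': M -> yM', M' -> &yM' | /FM' | ε


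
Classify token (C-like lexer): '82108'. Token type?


Pattern: digits only
Type: INTEGER_LITERAL


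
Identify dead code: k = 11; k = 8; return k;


first assignment to k is overwritten before any read
Dead: 'k = 11'


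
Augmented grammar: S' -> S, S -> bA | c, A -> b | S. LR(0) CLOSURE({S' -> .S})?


Start: S' -> .S
For each item with dot before a nonterminal B, add B -> .γ for every B-production
Closure: [S' -> .S, S -> .bA, S -> .c]


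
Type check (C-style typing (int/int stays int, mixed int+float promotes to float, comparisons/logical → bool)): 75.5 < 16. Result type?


Operand types: float < int
Rule: comparison yields bool
Result type: bool


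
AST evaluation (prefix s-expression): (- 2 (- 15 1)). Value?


Evaluate inner: (- 15 1) = 14
Evaluate root: (- 2 14) = -12
Result: -12


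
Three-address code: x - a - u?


Break into single-operator statements:
t1 = x - a
t2 = t1 - u


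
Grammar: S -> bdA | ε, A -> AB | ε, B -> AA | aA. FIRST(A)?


Per alternative of A: FIRST(AB) = {a, ε}; FIRST(ε) = {ε}
FIRST(A) = {a, ε}


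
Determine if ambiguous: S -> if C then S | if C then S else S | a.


dangling else: 'if C then if C then a else a' parses two ways
Ambiguous


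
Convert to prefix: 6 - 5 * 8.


'*' binds tighter: tree is (- 6 (* 5 8))
Prefix: - 6 * 5 8


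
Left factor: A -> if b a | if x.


Common prefix: 'if'
Factored: A -> if A', A' -> b a | x


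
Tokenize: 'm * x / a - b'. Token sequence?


Scan left to right, longest-match per lexeme
Tokens: ID(m), OP(*), ID(x), OP(/), ID(a), OP(-), ID(b)


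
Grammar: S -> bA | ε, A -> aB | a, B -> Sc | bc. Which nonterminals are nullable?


A nonterminal is nullable iff some alternative derives ε (directly, or every symbol in it is nullable)
Nullable: {S}


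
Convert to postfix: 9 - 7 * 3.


* has higher precedence, evaluate 7*3 first
Postfix: 9 7 3 * -


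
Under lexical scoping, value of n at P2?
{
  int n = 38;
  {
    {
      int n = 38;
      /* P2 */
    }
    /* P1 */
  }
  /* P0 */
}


n declared in the same block as P2
n = 38


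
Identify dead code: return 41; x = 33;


statement follows a return and is unreachable
Dead: 'x = 33'


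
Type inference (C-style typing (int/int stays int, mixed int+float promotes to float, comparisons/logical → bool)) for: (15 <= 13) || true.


Operand types: bool || bool
Rule: logical operators take bool operands and yield bool
Result type: bool


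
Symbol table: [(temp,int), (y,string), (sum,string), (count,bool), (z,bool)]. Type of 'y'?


Lookup 'y' → type string


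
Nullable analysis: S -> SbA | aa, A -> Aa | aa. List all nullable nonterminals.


A nonterminal is nullable iff some alternative derives ε (directly, or every symbol in it is nullable)
Nullable: {}


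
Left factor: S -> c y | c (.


Common prefix: 'c'
Factored: S -> c S', S' -> y | (


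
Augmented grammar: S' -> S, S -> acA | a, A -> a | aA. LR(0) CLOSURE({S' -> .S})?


Start: S' -> .S
For each item with dot before a nonterminal B, add B -> .γ for every B-production
Closure: [S' -> .S, S -> .acA, S -> .a]


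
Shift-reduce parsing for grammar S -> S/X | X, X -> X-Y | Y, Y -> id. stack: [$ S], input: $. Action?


start symbol S on stack, input exhausted
Action: accept


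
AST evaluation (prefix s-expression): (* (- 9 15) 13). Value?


Evaluate inner: (- 9 15) = -6
Evaluate root: (* -6 13) = -78
Result: -78


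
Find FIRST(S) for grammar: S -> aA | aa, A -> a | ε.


Per alternative of S: FIRST(aA) = {a}; FIRST(aa) = {a}
FIRST(S) = {a}


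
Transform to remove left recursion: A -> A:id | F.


Left-recursive alternatives: A:id; non-recursive: F
Introduce A': A -> FA', A' -> :idA' | ε


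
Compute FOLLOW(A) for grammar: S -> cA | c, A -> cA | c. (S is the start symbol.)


$ ∈ FOLLOW(S). For each A -> αBβ: add FIRST(β)\{ε} to FOLLOW(B); if β nullable, add FOLLOW(A).
FOLLOW(A) = {$}


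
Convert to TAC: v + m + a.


Break into single-operator statements:
t1 = v + m
t2 = t1 + a


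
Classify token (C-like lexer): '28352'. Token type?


Pattern: digits only
Type: INTEGER_LITERAL


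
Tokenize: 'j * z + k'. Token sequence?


Scan left to right, longest-match per lexeme
Tokens: ID(j), OP(*), ID(z), OP(+), ID(k)


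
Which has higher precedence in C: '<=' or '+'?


'+' is additive (level 9); '<=' is relational (level 7)
Higher level binds tighter
'+' has higher precedence than '<='


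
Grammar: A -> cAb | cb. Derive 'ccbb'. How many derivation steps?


Derivation: A => cAb => ccbb
Steps: 2


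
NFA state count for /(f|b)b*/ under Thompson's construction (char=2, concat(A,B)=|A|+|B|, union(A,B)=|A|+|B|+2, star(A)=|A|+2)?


Syntax tree has 3 char leaf(s), 1 union(s), 1 star(s)
chars contribute 3×2 = 6; each union adds +2; each star adds +2
Total: 6 + 2 + 2 = 10 states


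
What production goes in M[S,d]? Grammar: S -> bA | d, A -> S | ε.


For [S, d]: 'd' ∈ FIRST(d)
Entry: S -> d


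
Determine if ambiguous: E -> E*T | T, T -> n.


precedence layered via separate nonterminal T: deterministic
Unambiguous


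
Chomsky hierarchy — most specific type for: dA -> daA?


LHS has context (more than one symbol) and |LHS| ≤ |RHS|
Classification: Type 1 (Context-Sensitive)


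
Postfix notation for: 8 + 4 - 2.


Left to right (same or higher precedence on left)
Postfix: 8 4 + 2 -


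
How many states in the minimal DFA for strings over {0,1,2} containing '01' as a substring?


KMP-style automaton: 2 progress states + 1 absorbing accept = 3
Minimal DFA: 3 states


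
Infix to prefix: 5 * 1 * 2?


left-to-right (same/higher precedence on left): tree is (* (* 5 1) 2)
Prefix: * * 5 1 2


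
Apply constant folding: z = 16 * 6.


16 * 6 = 96 at compile time
Optimized: z = 96


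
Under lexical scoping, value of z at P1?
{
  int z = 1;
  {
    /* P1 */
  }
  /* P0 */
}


P1's block does not declare z; resolves to the enclosing declaration at depth 0
z = 1


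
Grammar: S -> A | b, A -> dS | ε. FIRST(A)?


Per alternative of A: FIRST(dS) = {d}; FIRST(ε) = {ε}
FIRST(A) = {d, ε}


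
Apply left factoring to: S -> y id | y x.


Common prefix: 'y'
Factored: S -> y S', S' -> id | x


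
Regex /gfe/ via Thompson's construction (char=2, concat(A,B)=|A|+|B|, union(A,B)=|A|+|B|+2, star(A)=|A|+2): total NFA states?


Syntax tree has 3 char leaf(s), 0 union(s), 0 star(s)
chars contribute 3×2 = 6; each union adds +2; each star adds +2
Total: 6 + 0 + 0 = 6 states
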